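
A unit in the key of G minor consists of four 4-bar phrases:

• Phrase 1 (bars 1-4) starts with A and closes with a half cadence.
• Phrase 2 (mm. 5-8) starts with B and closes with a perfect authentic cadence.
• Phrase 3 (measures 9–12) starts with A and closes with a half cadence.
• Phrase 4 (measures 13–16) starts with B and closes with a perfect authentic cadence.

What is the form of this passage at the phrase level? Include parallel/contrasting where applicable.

repeated period

The cadence pattern HC–PAC–HC–PAC is weak–strong twice, and phrases 3–4 restate phrases 1–2: a period heard twice, not a double period (which would end weakly at phrase 2).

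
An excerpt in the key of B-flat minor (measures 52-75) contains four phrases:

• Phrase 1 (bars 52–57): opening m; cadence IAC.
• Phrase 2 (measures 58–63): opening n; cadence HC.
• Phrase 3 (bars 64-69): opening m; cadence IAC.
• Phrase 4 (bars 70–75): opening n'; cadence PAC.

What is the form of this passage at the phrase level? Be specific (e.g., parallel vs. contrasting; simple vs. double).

parallel double period

Four phrases in two halves: the first half (bars 52–63) ends with a half cadence, the second (bars 64–75) with a perfect authentic cadence — a large antecedent–consequent pair, i.e. a double period.
Phrase 3 begins with the same material as phrase 1, making it parallel.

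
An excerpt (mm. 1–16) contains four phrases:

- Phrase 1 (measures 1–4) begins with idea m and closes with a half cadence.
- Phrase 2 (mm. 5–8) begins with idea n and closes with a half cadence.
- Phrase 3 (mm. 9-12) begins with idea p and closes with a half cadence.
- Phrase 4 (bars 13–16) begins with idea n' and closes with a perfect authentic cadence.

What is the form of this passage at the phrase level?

Four phrases in two halves: the first half (bars 1–8) ends with a half cadence, the second (bars 9–16) with a perfect authentic cadence — a large antecedent–consequent pair, i.e. a double period.
Phrase 3 begins with different material from phrase 1, making it contrasting.

contrasting double period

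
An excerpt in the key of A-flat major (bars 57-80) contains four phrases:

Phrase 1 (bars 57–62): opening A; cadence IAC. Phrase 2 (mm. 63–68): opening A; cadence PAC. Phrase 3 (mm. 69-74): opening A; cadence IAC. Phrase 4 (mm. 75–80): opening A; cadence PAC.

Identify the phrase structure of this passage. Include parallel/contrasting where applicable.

The cadence pattern IAC–PAC–IAC–PAC is weak–strong twice, and phrases 3–4 restate phrases 1–2: a period heard twice, not a double period (which would end weakly at phrase 2).

repeated period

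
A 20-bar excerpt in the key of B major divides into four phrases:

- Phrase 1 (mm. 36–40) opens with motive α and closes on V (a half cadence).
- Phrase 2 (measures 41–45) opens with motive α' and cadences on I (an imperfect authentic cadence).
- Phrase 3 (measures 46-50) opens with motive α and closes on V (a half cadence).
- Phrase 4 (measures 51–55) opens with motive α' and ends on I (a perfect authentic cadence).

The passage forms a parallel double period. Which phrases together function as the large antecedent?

phrases 1 and 2

In a double period the first pair of phrases (ending imperfect authentic cadence) is the large antecedent and the second pair (ending perfect authentic cadence) is the large consequent; the antecedent is phrases 1 and 2.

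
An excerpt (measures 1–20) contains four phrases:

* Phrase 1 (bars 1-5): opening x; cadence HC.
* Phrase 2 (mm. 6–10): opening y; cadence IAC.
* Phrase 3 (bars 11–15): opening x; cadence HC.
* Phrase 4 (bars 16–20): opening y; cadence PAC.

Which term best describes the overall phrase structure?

parallel double period

Four phrases in two halves: the first half (mm. 1–10) ends with an imperfect authentic cadence, the second (mm. 11–20) with a perfect authentic cadence — a large antecedent–consequent pair, i.e. a double period.
Phrase 3 begins with the same material as phrase 1, making it parallel.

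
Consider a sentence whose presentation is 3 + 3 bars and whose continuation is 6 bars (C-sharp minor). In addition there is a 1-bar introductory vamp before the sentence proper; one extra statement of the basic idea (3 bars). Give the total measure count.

Basic sentence: 3 + 3 + 6 = 12 bars.
12 (basic form) + 1 (introduction) + 3 (extra statement) = 16.

16 measures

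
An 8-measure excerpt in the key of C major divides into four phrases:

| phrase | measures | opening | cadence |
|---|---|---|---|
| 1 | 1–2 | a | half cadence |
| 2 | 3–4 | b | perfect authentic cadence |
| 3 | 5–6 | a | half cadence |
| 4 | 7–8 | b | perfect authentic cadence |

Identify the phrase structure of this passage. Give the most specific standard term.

The cadence pattern HC–PAC–HC–PAC is weak–strong twice, and phrases 3–4 restate phrases 1–2: a period heard twice, not a double period (which would end weakly at phrase 2).

repeated period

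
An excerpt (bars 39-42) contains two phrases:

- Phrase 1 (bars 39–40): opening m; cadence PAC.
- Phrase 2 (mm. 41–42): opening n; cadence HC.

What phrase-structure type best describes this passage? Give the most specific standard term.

The second phrase closes with a half cadence, which is not stronger than the first phrase's perfect authentic cadence; without a weak→strong cadential pair there is no antecedent–consequent relationship, so this is a phrase group rather than a period.

phrase group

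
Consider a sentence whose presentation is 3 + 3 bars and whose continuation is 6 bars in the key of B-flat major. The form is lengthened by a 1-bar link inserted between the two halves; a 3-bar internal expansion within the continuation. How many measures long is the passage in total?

Basic sentence: 3 + 3 + 6 = 12 bars.
12 (basic form) + 1 (link) + 3 (internal expansion) = 16.

16 measures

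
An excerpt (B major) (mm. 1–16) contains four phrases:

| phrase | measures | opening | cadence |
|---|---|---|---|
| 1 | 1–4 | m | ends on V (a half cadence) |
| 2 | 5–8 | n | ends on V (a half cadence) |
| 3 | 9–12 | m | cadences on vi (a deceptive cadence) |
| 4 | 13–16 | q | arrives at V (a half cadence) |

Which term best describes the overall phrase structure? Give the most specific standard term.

Phrase 4 ends with a half cadence, no stronger than phrase 2's half cadence, so the four phrases do not form a double period; nor do phrases 3–4 duplicate 1–2, so it is not a repeated period. With no phrase reaching a conclusive cadence, the passage is a phrase group.

phrase group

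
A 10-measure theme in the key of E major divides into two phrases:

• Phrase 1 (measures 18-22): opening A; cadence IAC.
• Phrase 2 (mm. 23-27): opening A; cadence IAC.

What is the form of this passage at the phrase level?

repeated phrase

Both phrases have the same opening (A) and the same cadence (imperfect authentic cadence): the second is a restatement, not a consequent, so this is a repeated phrase rather than a period.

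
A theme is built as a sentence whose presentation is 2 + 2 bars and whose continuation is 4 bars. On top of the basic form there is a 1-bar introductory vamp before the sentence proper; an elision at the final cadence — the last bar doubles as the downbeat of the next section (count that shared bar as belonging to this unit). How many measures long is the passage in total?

Basic sentence: 2 + 2 + 4 = 8 bars.
8 (basic form) + 1 (introduction) = 9.
The elision shares a bar with the next section but does not change this unit's count.

9 measures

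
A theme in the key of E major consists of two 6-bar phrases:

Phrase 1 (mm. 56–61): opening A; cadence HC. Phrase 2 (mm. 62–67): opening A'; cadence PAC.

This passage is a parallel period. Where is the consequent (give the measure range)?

The antecedent is the phrase ending with the weaker cadence (half cadence, phrase 1) and the consequent the one ending more conclusively (perfect authentic cadence, phrase 2); the consequent is bars 62–67.

measures 62–67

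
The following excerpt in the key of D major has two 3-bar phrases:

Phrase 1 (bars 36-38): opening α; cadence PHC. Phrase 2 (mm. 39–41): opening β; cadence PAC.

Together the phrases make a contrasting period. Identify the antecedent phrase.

phrase 1

The phrase ending with the weaker cadence (Phrygian half cadence) is the antecedent; the one ending more conclusively (perfect authentic cadence) is the consequent. The antecedent is phrase 1.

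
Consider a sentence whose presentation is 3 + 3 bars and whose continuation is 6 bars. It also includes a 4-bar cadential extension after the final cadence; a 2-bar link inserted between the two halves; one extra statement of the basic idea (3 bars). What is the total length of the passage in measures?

Basic sentence: 3 + 3 + 6 = 12 bars.
12 (basic form) + 4 (cadential extension) + 2 (link) + 3 (extra statement) = 21.

21 measures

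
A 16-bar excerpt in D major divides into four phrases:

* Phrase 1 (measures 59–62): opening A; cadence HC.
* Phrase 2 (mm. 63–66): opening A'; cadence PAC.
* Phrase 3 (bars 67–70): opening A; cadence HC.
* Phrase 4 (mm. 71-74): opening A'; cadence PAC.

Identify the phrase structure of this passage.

The cadence pattern HC–PAC–HC–PAC is weak–strong twice, and phrases 3–4 restate phrases 1–2: a period heard twice, not a double period (which would end weakly at phrase 2).

repeated period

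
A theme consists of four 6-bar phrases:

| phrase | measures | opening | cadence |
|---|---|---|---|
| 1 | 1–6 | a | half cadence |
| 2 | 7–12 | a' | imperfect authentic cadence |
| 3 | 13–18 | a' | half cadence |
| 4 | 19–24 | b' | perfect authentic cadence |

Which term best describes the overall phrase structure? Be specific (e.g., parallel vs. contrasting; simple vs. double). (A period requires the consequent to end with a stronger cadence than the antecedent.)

parallel double period

Four phrases in two halves: the first half (measures 1–12) ends with an imperfect authentic cadence, the second (mm. 13–24) with a perfect authentic cadence — a large antecedent–consequent pair, i.e. a double period.
Phrase 3 begins with the same material as phrase 1, making it parallel.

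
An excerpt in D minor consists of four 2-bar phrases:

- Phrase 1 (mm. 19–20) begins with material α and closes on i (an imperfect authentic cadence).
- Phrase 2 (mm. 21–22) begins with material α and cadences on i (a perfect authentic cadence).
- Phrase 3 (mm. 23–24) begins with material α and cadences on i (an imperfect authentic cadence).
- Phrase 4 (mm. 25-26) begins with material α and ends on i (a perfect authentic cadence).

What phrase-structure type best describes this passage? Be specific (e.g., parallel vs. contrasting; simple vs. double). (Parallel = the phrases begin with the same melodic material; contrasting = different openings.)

The cadence pattern IAC–PAC–IAC–PAC is weak–strong twice, and phrases 3–4 restate phrases 1–2: a period heard twice, not a double period (which would end weakly at phrase 2).

repeated period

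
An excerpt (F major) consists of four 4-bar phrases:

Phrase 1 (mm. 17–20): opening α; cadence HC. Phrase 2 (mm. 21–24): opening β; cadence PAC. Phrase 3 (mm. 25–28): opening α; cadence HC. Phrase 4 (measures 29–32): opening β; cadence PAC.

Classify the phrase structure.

The cadence pattern HC–PAC–HC–PAC is weak–strong twice, and phrases 3–4 restate phrases 1–2: a period heard twice, not a double period (which would end weakly at phrase 2).

repeated period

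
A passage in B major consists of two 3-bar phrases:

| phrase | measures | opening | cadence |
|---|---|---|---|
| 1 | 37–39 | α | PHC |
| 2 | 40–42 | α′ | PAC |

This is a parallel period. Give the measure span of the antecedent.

measures 37–39

The phrase ending with the weaker cadence (Phrygian half cadence) is the antecedent; the one ending more conclusively (perfect authentic cadence) is the consequent. The antecedent is measures 37–39.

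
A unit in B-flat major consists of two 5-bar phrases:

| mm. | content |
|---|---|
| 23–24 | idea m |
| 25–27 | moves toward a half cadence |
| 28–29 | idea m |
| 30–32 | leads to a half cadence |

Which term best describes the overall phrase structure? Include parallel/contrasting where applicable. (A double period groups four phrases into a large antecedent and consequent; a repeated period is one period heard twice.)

repeated phrase

Both phrases have the same opening (m) and the same cadence (half cadence): the second is a restatement, not a consequent, so this is a repeated phrase rather than a period.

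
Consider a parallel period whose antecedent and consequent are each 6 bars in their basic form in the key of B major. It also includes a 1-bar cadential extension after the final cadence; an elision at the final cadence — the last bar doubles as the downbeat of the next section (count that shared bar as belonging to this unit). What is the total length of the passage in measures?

Basic parallel period: 6 + 6 = 12 bars.
12 (basic form) + 1 (cadential extension) = 13.
The elision shares a bar with the next section but does not change this unit's count.

13 measures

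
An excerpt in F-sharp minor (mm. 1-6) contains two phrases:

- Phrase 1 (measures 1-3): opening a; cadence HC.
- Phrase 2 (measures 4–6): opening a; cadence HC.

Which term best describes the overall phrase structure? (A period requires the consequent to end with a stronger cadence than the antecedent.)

Both phrases have the same opening (a) and the same cadence (half cadence): the second is a restatement, not a consequent, so this is a repeated phrase rather than a period.

repeated phrase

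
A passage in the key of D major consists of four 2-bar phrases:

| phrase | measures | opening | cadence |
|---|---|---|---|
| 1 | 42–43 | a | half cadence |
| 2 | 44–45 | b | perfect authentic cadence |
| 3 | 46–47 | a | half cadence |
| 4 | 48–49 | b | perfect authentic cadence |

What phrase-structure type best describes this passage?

The cadence pattern HC–PAC–HC–PAC is weak–strong twice, and phrases 3–4 restate phrases 1–2: a period heard twice, not a double period (which would end weakly at phrase 2).

repeated period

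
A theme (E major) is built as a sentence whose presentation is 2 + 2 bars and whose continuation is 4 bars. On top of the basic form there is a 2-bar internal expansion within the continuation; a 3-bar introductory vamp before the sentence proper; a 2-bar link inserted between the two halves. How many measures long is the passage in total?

15 measures

Basic sentence: 2 + 2 + 4 = 8 bars.
8 (basic form) + 2 (internal expansion) + 3 (introduction) + 2 (link) = 15.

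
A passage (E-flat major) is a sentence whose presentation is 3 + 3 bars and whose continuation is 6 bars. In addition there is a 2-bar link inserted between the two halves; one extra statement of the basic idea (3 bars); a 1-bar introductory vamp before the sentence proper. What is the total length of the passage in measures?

Basic sentence: 3 + 3 + 6 = 12 bars.
12 (basic form) + 2 (link) + 3 (extra statement) + 1 (introduction) = 18.

18 measures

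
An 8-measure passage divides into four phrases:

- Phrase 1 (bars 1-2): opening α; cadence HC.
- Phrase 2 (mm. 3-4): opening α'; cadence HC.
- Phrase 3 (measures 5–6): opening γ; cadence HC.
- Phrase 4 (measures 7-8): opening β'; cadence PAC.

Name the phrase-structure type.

Four phrases in two halves: the first half (mm. 1–4) ends with a half cadence, the second (mm. 5–8) with a perfect authentic cadence — a large antecedent–consequent pair, i.e. a double period.
Phrase 3 begins with different material from phrase 1, making it contrasting.

contrasting double period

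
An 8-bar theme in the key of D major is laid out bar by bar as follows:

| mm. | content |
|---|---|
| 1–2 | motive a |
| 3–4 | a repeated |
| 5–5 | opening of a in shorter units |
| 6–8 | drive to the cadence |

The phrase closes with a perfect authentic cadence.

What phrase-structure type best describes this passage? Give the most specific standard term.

sentence

Basic idea (mm. 1–2) + its repetition (bars 3–4) form the presentation; fragmentation and cadence (mm. 5–8) form the continuation — the 8-bar whole is a sentence.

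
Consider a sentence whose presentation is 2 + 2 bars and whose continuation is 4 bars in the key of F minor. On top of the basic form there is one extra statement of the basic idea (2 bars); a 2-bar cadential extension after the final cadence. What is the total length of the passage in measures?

Basic sentence: 2 + 2 + 4 = 8 bars.
8 (basic form) + 2 (extra statement) + 2 (cadential extension) = 12.

12 measures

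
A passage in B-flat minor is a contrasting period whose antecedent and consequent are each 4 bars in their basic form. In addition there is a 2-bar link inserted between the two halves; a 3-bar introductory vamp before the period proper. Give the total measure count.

Basic contrasting period: 4 + 4 = 8 bars.
8 (basic form) + 2 (link) + 3 (introduction) = 13.

13 measures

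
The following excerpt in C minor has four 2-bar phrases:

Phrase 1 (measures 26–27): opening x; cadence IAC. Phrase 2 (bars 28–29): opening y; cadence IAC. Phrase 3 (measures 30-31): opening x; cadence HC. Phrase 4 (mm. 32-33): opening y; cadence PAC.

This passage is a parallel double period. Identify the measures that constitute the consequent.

measures 30–33

In a double period the four phrases pair into a large antecedent (phrases 1–2, ending imperfect authentic cadence) and a large consequent (phrases 3–4, ending perfect authentic cadence). The consequent spans bars 30-33.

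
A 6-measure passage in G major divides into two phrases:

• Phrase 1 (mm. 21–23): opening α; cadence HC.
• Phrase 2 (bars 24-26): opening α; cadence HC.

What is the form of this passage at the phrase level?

repeated phrase

Both phrases have the same opening (α) and the same cadence (half cadence): the second is a restatement, not a consequent, so this is a repeated phrase rather than a period.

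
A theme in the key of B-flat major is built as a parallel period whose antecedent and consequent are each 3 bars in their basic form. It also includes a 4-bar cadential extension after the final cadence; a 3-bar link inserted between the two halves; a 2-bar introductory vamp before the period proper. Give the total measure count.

Basic parallel period: 3 + 3 = 6 bars.
6 (basic form) + 4 (cadential extension) + 3 (link) + 2 (introduction) = 15.

15 measures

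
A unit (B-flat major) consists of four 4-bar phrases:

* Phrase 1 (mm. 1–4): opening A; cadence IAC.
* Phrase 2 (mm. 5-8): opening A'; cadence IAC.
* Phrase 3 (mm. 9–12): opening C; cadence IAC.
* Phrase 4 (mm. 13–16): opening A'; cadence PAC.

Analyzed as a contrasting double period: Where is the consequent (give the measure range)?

In a double period the four phrases pair into a large antecedent (phrases 1–2, ending imperfect authentic cadence) and a large consequent (phrases 3–4, ending perfect authentic cadence). The consequent spans measures 9-16.

measures 9–16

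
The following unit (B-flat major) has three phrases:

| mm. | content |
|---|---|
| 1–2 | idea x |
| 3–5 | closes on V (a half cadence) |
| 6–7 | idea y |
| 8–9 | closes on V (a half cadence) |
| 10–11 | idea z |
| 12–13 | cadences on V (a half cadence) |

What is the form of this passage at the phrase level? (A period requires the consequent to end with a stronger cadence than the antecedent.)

The final phrase closes with a half cadence, which is not stronger than the preceding half cadence; the 3 phrases lack an overall antecedent–consequent design and so form a phrase group.

phrase group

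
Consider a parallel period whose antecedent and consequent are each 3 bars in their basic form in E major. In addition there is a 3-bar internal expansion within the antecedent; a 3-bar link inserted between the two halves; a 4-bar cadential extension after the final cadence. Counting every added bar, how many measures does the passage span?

16 measures

Basic parallel period: 3 + 3 = 6 bars.
6 (basic form) + 3 (internal expansion) + 3 (link) + 4 (cadential extension) = 16.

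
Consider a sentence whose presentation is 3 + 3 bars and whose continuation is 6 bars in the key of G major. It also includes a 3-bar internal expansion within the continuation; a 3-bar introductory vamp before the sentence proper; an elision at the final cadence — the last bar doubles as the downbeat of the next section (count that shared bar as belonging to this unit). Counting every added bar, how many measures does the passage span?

18 measures

Basic sentence: 3 + 3 + 6 = 12 bars.
12 (basic form) + 3 (internal expansion) + 3 (introduction) = 18.
The elision shares a bar with the next section but does not change this unit's count.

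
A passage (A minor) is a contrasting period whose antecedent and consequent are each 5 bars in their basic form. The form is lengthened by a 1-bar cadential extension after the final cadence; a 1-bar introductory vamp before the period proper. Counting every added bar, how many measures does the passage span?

12 measures

Basic contrasting period: 5 + 5 = 10 bars.
10 (basic form) + 1 (cadential extension) + 1 (introduction) = 12.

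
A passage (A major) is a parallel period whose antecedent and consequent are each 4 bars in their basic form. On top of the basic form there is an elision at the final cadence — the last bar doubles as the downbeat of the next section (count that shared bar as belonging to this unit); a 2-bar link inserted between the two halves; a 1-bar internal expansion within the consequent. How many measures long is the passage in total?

11 measures

Basic parallel period: 4 + 4 = 8 bars.
8 (basic form) + 2 (link) + 1 (internal expansion) = 11.
The elision shares a bar with the next section but does not change this unit's count.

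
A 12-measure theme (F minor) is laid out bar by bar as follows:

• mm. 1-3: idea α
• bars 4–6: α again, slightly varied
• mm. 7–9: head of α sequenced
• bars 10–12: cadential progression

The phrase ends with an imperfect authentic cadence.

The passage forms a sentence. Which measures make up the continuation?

After the presentation (measures 1–6), the continuation covers the fragmentation through the cadence: measures 7–12.

measures 7–12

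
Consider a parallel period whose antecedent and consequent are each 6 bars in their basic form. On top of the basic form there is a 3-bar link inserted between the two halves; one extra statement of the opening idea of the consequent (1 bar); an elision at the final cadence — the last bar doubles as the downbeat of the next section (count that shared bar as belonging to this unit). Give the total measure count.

Basic parallel period: 6 + 6 = 12 bars.
12 (basic form) + 3 (link) + 1 (extra statement) = 16.
The elision shares a bar with the next section but does not change this unit's count.

16 measures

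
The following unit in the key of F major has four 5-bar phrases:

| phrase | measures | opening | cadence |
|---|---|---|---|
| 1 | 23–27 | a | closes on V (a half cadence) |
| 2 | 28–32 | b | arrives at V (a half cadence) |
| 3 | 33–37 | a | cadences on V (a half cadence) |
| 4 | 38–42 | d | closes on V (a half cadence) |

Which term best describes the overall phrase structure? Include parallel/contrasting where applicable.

phrase group

Phrase 4 ends with a half cadence, no stronger than phrase 2's half cadence, so the four phrases do not form a double period; nor do phrases 3–4 duplicate 1–2, so it is not a repeated period. With no phrase reaching a conclusive cadence, the passage is a phrase group.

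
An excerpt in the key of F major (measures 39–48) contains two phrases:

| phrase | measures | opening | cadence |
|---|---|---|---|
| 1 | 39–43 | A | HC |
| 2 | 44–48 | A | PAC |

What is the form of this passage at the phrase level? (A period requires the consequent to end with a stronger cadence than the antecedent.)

Phrase 1 ends with a half cadence (weaker) and phrase 2 with a perfect authentic cadence (stronger): antecedent + consequent = a period.
The two phrases open with the same material (A / A), so the period is parallel.

parallel period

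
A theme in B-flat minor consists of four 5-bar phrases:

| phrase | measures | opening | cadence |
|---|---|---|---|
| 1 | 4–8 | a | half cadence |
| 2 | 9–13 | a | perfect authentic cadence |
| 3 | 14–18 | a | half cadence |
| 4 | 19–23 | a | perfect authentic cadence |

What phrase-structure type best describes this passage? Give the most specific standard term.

repeated period

The cadence pattern HC–PAC–HC–PAC is weak–strong twice, and phrases 3–4 restate phrases 1–2: a period heard twice, not a double period (which would end weakly at phrase 2).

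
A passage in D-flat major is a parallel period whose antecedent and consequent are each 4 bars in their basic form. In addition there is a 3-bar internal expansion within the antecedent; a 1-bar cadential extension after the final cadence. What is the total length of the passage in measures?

Basic parallel period: 4 + 4 = 8 bars.
8 (basic form) + 3 (internal expansion) + 1 (cadential extension) = 12.

12 measures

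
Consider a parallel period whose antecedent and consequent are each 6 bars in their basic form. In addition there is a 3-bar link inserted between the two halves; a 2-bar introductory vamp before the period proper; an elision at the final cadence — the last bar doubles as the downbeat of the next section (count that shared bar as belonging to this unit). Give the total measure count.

Basic parallel period: 6 + 6 = 12 bars.
12 (basic form) + 3 (link) + 2 (introduction) = 17.
The elision shares a bar with the next section but does not change this unit's count.

17 measures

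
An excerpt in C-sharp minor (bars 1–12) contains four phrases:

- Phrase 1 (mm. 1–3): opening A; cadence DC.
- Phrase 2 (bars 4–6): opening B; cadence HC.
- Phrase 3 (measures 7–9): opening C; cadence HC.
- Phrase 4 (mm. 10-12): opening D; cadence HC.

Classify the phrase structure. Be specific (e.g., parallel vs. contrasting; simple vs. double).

phrase group

Phrase 4 ends with a half cadence, no stronger than phrase 2's half cadence, so the four phrases do not form a double period; nor do phrases 3–4 duplicate 1–2, so it is not a repeated period. With no phrase reaching a conclusive cadence, the passage is a phrase group.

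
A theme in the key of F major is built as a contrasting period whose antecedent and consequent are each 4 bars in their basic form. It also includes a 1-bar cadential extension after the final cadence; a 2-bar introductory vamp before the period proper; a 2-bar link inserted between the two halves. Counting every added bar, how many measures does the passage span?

Basic contrasting period: 4 + 4 = 8 bars.
8 (basic form) + 1 (cadential extension) + 2 (introduction) + 2 (link) = 13.

13 measures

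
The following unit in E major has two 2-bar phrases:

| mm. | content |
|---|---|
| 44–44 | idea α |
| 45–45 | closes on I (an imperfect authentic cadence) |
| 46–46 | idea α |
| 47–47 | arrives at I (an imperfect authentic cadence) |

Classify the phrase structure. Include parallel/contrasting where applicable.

Both phrases have the same opening (α) and the same cadence (imperfect authentic cadence): the second is a restatement, not a consequent, so this is a repeated phrase rather than a period.

repeated phrase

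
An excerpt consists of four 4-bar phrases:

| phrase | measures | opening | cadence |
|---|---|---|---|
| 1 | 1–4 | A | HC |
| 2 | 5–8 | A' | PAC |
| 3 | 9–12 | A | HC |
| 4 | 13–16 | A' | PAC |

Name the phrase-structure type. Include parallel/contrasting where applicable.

The cadence pattern HC–PAC–HC–PAC is weak–strong twice, and phrases 3–4 restate phrases 1–2: a period heard twice, not a double period (which would end weakly at phrase 2).

repeated period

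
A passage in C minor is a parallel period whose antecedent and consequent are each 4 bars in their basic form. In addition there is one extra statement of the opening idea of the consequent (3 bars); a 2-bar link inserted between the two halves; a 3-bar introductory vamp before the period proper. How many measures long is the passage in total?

Basic parallel period: 4 + 4 = 8 bars.
8 (basic form) + 3 (extra statement) + 2 (link) + 3 (introduction) = 16.

16 measures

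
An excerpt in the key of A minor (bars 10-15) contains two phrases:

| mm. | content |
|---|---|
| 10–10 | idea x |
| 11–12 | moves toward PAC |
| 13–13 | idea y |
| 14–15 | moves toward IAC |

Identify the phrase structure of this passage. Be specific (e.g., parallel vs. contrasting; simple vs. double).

The second phrase closes with an imperfect authentic cadence, which is not stronger than the first phrase's perfect authentic cadence; without a weak→strong cadential pair there is no antecedent–consequent relationship, so this is a phrase group rather than a period.

phrase group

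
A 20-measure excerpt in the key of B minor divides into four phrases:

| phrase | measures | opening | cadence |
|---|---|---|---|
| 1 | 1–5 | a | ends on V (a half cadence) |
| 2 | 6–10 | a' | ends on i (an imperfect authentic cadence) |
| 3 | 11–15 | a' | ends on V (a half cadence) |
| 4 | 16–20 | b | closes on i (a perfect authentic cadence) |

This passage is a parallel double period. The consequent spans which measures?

In a double period the four phrases pair into a large antecedent (phrases 1–2, ending imperfect authentic cadence) and a large consequent (phrases 3–4, ending perfect authentic cadence). The consequent spans mm. 11–20.

measures 11–20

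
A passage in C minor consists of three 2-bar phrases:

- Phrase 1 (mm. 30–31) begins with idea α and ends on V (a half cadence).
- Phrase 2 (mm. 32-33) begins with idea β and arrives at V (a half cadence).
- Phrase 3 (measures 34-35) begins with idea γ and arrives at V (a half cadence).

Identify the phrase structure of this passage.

phrase group

The final phrase closes with a half cadence, which is not stronger than the preceding half cadence; the 3 phrases lack an overall antecedent–consequent design and so form a phrase group.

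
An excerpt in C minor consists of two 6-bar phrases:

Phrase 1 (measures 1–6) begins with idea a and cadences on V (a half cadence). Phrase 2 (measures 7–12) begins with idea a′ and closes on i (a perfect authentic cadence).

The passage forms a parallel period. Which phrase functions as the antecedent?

phrase 1

The phrase ending with the weaker cadence (half cadence) is the antecedent; the one ending more conclusively (perfect authentic cadence) is the consequent. The antecedent is phrase 1.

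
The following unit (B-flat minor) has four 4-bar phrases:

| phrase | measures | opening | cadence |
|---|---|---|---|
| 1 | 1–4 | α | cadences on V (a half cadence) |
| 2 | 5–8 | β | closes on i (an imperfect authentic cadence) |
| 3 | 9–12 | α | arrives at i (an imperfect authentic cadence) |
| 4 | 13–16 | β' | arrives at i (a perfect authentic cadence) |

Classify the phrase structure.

parallel double period

Four phrases in two halves: the first half (bars 1-8) ends with an imperfect authentic cadence, the second (measures 9–16) with a perfect authentic cadence — a large antecedent–consequent pair, i.e. a double period.
Phrase 3 begins with the same material as phrase 1, making it parallel.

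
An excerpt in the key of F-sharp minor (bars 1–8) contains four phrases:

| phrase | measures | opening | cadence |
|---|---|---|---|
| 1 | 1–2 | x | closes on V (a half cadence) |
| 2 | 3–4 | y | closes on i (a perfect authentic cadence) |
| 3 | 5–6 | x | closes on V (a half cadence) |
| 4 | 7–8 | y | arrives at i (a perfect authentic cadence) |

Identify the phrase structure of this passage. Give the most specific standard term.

The cadence pattern HC–PAC–HC–PAC is weak–strong twice, and phrases 3–4 restate phrases 1–2: a period heard twice, not a double period (which would end weakly at phrase 2).

repeated period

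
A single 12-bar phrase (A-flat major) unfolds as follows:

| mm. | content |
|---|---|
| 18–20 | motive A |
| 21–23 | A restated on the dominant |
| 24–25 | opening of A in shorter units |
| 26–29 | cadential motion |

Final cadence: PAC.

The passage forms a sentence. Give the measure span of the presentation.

The presentation of a sentence is the basic idea (mm. 18–20) plus its repetition (bars 21–23); the presentation is therefore measures 18–23.

measures 18–23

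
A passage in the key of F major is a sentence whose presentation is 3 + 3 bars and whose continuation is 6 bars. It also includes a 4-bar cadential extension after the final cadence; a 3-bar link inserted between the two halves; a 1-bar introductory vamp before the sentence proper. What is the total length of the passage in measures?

20 measures

Basic sentence: 3 + 3 + 6 = 12 bars.
12 (basic form) + 4 (cadential extension) + 3 (link) + 1 (introduction) = 20.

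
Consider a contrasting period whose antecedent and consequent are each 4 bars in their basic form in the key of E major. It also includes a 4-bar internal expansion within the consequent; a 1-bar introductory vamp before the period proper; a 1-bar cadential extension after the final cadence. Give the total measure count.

Basic contrasting period: 4 + 4 = 8 bars.
8 (basic form) + 4 (internal expansion) + 1 (introduction) + 1 (cadential extension) = 14.

14 measures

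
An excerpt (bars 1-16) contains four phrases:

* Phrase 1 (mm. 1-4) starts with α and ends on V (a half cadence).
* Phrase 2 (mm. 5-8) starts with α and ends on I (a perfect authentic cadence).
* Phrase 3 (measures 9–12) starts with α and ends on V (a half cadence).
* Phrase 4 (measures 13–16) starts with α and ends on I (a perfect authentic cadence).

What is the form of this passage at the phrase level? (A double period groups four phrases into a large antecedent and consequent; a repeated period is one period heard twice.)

The cadence pattern HC–PAC–HC–PAC is weak–strong twice, and phrases 3–4 restate phrases 1–2: a period heard twice, not a double period (which would end weakly at phrase 2).

repeated period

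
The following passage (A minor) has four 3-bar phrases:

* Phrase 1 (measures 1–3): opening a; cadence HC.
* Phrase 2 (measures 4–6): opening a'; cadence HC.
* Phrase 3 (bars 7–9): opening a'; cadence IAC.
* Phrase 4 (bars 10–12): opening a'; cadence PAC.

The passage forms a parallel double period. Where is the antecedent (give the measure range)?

In a double period the four phrases pair into a large antecedent (phrases 1–2, ending half cadence) and a large consequent (phrases 3–4, ending perfect authentic cadence). The antecedent spans mm. 1–6.

measures 1–6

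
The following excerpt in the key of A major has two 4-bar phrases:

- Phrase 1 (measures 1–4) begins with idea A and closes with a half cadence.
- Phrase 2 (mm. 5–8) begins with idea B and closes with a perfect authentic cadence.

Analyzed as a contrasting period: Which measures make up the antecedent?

measures 1–4

The antecedent is the phrase ending with the weaker cadence (half cadence, phrase 1) and the consequent the one ending more conclusively (perfect authentic cadence, phrase 2); the antecedent is mm. 1-4.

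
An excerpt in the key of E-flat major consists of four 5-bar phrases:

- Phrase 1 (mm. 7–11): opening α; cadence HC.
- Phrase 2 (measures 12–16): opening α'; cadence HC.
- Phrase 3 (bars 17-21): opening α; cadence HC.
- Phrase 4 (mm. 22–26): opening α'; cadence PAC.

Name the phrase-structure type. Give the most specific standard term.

Four phrases in two halves: the first half (mm. 7-16) ends with a half cadence, the second (measures 17–26) with a perfect authentic cadence — a large antecedent–consequent pair, i.e. a double period.
Phrase 3 begins with the same material as phrase 1, making it parallel.

parallel double period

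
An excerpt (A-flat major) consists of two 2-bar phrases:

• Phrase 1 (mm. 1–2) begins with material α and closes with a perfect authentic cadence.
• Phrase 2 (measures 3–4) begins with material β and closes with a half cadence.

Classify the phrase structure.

phrase group

The second phrase closes with a half cadence, which is not stronger than the first phrase's perfect authentic cadence; without a weak→strong cadential pair there is no antecedent–consequent relationship, so this is a phrase group rather than a period.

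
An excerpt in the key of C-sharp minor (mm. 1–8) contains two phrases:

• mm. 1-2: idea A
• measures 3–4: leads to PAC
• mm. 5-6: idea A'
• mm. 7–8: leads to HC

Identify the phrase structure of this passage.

The second phrase closes with a half cadence, which is not stronger than the first phrase's perfect authentic cadence; without a weak→strong cadential pair there is no antecedent–consequent relationship, so this is a phrase group rather than a period.

phrase group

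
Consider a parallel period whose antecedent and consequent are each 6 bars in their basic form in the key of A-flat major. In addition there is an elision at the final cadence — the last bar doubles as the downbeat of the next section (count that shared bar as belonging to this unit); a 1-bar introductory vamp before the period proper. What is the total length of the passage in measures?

13 measures

Basic parallel period: 6 + 6 = 12 bars.
12 (basic form) + 1 (introduction) = 13.
The elision shares a bar with the next section but does not change this unit's count.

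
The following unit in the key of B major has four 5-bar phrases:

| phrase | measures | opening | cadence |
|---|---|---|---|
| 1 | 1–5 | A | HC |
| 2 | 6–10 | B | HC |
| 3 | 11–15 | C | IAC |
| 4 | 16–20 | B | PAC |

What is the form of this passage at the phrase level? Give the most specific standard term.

contrasting double period

Four phrases in two halves: the first half (bars 1-10) ends with a half cadence, the second (mm. 11-20) with a perfect authentic cadence — a large antecedent–consequent pair, i.e. a double period.
Phrase 3 begins with different material from phrase 1, making it contrasting.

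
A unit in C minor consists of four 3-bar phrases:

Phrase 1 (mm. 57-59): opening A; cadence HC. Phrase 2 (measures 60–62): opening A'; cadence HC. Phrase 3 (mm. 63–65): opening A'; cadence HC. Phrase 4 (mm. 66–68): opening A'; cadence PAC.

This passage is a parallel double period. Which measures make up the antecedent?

measures 57–62

In a double period the four phrases pair into a large antecedent (phrases 1–2, ending half cadence) and a large consequent (phrases 3–4, ending perfect authentic cadence). The antecedent spans bars 57–62.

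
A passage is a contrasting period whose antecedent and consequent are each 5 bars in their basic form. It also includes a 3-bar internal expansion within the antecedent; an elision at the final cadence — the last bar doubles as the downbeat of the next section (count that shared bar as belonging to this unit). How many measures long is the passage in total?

Basic contrasting period: 5 + 5 = 10 bars.
10 (basic form) + 3 (internal expansion) = 13.
The elision shares a bar with the next section but does not change this unit's count.

13 measures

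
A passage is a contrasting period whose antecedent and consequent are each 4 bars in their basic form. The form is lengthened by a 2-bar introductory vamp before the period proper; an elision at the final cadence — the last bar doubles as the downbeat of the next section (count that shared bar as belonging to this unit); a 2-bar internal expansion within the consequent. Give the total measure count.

Basic contrasting period: 4 + 4 = 8 bars.
8 (basic form) + 2 (introduction) + 2 (internal expansion) = 12.
The elision shares a bar with the next section but does not change this unit's count.

12 measures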